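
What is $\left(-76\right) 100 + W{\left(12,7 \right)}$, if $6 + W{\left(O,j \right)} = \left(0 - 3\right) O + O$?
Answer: $-7630$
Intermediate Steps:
$W{\left(O,j \right)} = -6 - 2 O$ ($W{\left(O,j \right)} = -6 + \left(\left(0 - 3\right) O + O\right) = -6 + \left(- 3 O + O\right) = -6 - 2 O$)
$\left(-76\right) 100 + W{\left(12,7 \right)} = \left(-76\right) 100 - 30 = -7600 - 30 = -7630$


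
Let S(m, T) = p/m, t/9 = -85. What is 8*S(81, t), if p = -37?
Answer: -296/81 ≈ -3.6543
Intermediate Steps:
t = -765 (t = 9*(-85) = -765)
S(m, T) = -37/m
8*S(81, t) = 8*(-37/81) = -296/81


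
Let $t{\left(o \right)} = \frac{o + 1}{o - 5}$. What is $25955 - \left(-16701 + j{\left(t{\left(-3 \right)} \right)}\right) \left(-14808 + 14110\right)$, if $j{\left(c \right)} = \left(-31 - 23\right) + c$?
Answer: $- \frac{23337721}{2} \approx -1.1669 \cdot 10^{7}$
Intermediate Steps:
$t{\left(o \right)} = \frac{1 + o}{-5 + o}$
$j{\left(c \right)} = -54 + c$
$25955 - \left(-16701 + j{\left(t{\left(-3 \right)} \right)}\right) \left(-14808 + 14110\right) = 25955 - \left(-16701 - \left(54 - \frac{1 - 3}{-5 - 3}\right)\right) \left(-14808 + 14110\right) = 25955 - \left(-16701 - \left(54 - \frac{1}{-8} \left(-2\right)\right)\right) \left(-698\right) = 25955 - \left(-16701 - \frac{215}{4}\right) \left(-698\right) = 25955 - \left(- \frac{67019}{4}\right) \left(-698\right) = 25955 - \frac{23389631}{2} = - \frac{23337721}{2}$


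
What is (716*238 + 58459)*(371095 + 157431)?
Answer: 120962160042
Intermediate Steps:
(716*238 + 58459)*(371095 + 157431) = (170408 + 58459)*528526 = 228867*528526 = 120962160042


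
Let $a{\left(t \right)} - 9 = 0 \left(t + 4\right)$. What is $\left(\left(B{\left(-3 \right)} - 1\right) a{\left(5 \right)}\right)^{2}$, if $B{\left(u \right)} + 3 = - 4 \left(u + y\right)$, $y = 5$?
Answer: $11664$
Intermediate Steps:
$a{\left(t \right)} = 9$ ($a{\left(t \right)} = 9 + 0 \left(t + 4\right) = 9 + 0 \left(4 + t\right) = 9 + 0 = 9$)
$B{\left(u \right)} = -23 - 4 u$ ($B{\left(u \right)} = -3 - 4 \left(u + 5\right) = -3 - 4 \left(5 + u\right) = -3 - \left(20 + 4 u\right) = -23 - 4 u$)
$\left(\left(B{\left(-3 \right)} - 1\right) a{\left(5 \right)}\right)^{2} = \left(\left(\left(-23 - -12\right) - 1\right) 9\right)^{2} = \left(\left(\left(-23 + 12\right) - 1\right) 9\right)^{2} = \left(\left(-11 - 1\right) 9\right)^{2} = \left(\left(-12\right) 9\right)^{2} = \left(-108\right)^{2} = 11664$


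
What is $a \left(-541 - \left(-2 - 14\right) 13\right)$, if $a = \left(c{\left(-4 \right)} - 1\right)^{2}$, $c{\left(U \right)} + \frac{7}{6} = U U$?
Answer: $- \frac{254893}{4} \approx -63723.0$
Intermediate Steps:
$c{\left(U \right)} = - \frac{7}{6} + U^{2}$ ($c{\left(U \right)} = - \frac{7}{6} + U U = - \frac{7}{6} + U^{2}$)
$a = \frac{6889}{36}$ ($a = \left(\left(- \frac{7}{6} + \left(-4\right)^{2}\right) - 1\right)^{2} = \left(\left(- \frac{7}{6} + 16\right) - 1\right)^{2} = \left(\frac{89}{6} - 1\right)^{2} = \left(\frac{83}{6}\right)^{2} = \frac{6889}{36} \approx 191.36$)
$a \left(-541 - \left(-2 - 14\right) 13\right) = \frac{6889 \left(-541 - \left(-2 - 14\right) 13\right)}{36} = \frac{6889 \left(-541 - \left(-16\right) 13\right)}{36} = \frac{6889 \left(-541 - -208\right)}{36} = \frac{6889 \left(-541 + 208\right)}{36} = \frac{6889}{36} \left(-333\right) = - \frac{254893}{4}$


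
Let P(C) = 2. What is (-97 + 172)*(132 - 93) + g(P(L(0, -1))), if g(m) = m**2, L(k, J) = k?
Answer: 2929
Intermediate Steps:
(-97 + 172)*(132 - 93) + g(P(L(0, -1))) = (-97 + 172)*(132 - 93) + 2**2 = 75*39 + 4 = 2925 + 4 = 2929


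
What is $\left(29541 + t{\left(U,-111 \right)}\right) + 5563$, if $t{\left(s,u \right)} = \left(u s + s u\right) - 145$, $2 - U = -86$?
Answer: $15423$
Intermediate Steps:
$U = 88$ ($U = 2 - -86 = 2 + 86 = 88$)
$t{\left(s,u \right)} = -145 + 2 s u$ ($t{\left(s,u \right)} = \left(s u + s u\right) - 145 = 2 s u - 145 = -145 + 2 s u$)
$\left(29541 + t{\left(U,-111 \right)}\right) + 5563 = \left(29541 + \left(-145 + 2 \cdot 88 \left(-111\right)\right)\right) + 5563 = \left(29541 - 19681\right) + 5563 = 9860 + 5563 = 15423$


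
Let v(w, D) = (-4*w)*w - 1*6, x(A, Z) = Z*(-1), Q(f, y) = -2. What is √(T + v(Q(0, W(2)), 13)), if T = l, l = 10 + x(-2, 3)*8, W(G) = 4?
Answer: 6*I ≈ 6.0*I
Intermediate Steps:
x(A, Z) = -Z
v(w, D) = -6 - 4*w² (v(w, D) = -4*w² - 6 = -6 - 4*w²)
l = -14 (l = 10 - 1*3*8 = 10 - 3*8 = 10 - 24 = -14)
T = -14
√(T + v(Q(0, W(2)), 13)) = √(-14 + (-6 - 4*(-2)²)) = √(-14 + (-6 - 4*4)) = √(-14 + (-6 - 16)) = √(-14 - 22) = √(-36) = 6*I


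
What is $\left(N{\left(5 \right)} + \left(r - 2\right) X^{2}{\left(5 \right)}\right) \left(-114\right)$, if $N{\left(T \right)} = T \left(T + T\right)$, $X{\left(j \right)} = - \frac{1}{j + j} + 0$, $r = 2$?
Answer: $-5700$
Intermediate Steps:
$X{\left(j \right)} = - \frac{1}{2 j}$ ($X{\left(j \right)} = - \frac{1}{2 j} + 0 = - \frac{1}{2 j}$)
$N{\left(T \right)} = 2 T^{2}$ ($N{\left(T \right)} = T 2 T = 2 T^{2}$)
$\left(N{\left(5 \right)} + \left(r - 2\right) X^{2}{\left(5 \right)}\right) \left(-114\right) = \left(2 \cdot 5^{2} + \left(2 - 2\right) \left(- \frac{1}{2 \cdot 5}\right)^{2}\right) \left(-114\right) = \left(2 \cdot 25 + \left(2 - 2\right) \left(\left(- \frac{1}{2}\right) \frac{1}{5}\right)^{2}\right) \left(-114\right) = \left(50 + 0 \left(- \frac{1}{10}\right)^{2}\right) \left(-114\right) = \left(50 + 0 \cdot \frac{1}{100}\right) \left(-114\right) = \left(50 + 0\right) \left(-114\right) = 50 \left(-114\right) = -5700$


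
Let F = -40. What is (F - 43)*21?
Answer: -1743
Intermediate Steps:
(F - 43)*21 = (-40 - 43)*21 = -83*21 = -1743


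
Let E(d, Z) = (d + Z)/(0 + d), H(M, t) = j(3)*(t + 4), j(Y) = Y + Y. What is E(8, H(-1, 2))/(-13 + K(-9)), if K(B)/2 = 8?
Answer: 11/6 ≈ 1.8333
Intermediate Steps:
K(B) = 16 (K(B) = 2*8 = 16)
j(Y) = 2*Y
H(M, t) = 24 + 6*t (H(M, t) = (2*3)*(t + 4) = 6*(4 + t) = 24 + 6*t)
E(d, Z) = (Z + d)/d
E(8, H(-1, 2))/(-13 + K(-9)) = (((24 + 6*2) + 8)/8)/(-13 + 16) = (((24 + 12) + 8)/8)/3 = ((36 + 8)/8)*(⅓) = ((⅛)*44)*(⅓) = (11/2)*(⅓) = 11/6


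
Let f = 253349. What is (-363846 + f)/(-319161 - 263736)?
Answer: 110497/582897 ≈ 0.18957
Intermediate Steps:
(-363846 + f)/(-319161 - 263736) = (-363846 + 253349)/(-319161 - 263736) = -110497/(-582897) = -110497*(-1/582897) = 110497/582897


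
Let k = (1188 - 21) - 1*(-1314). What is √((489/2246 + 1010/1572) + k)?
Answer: √483417012742995/441339 ≈ 49.818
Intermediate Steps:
k = 2481 (k = 1167 + 1314 = 2481)
√((489/2246 + 1010/1572) + k) = √((489/2246 + 1010/1572) + 2481) = √((489*(1/2246) + 1010*(1/1572)) + 2481) = √((489/2246 + 505/786) + 2481) = √(379646/441339 + 2481) = √(1095341705/441339) = √483417012742995/441339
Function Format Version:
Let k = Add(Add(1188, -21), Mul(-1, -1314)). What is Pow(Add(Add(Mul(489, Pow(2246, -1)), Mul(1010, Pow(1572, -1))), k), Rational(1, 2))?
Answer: Mul(Rational(1, 441339), Pow(483417012742995, Rational(1, 2))) ≈ 49.818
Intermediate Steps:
k = 2481 (k = Add(1167, 1314) = 2481)
Pow(Add(Add(Mul(489, Pow(2246, -1)), Mul(1010, Pow(1572, -1))), k), Rational(1, 2)) = Pow(Add(Add(Mul(489, Pow(2246, -1)), Mul(1010, Pow(1572, -1))), 2481), Rational(1, 2)) = Pow(Add(Add(Mul(489, Rational(1, 2246)), Mul(1010, Rational(1, 1572))), 2481), Rational(1, 2)) = Pow(Add(Add(Rational(489, 2246), Rational(505, 786)), 2481), Rational(1, 2)) = Pow(Add(Rational(379646, 441339), 2481), Rational(1, 2)) = Pow(Rational(1095341705, 441339), Rational(1, 2)) = Mul(Rational(1, 441339), Pow(483417012742995, Rational(1, 2)))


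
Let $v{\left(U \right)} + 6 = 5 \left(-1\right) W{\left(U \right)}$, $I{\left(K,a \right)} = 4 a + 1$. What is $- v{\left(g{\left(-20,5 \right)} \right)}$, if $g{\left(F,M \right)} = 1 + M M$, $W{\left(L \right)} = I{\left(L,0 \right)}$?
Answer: $11$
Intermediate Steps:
$I{\left(K,a \right)} = 1 + 4 a$
$W{\left(L \right)} = 1$ ($W{\left(L \right)} = 1 + 4 \cdot 0 = 1 + 0 = 1$)
$g{\left(F,M \right)} = 1 + M^{2}$
$v{\left(U \right)} = -11$ ($v{\left(U \right)} = -6 + 5 \left(-1\right) 1 = -6 - 5 = -11$)
$- v{\left(g{\left(-20,5 \right)} \right)} = \left(-1\right) \left(-11\right) = 11$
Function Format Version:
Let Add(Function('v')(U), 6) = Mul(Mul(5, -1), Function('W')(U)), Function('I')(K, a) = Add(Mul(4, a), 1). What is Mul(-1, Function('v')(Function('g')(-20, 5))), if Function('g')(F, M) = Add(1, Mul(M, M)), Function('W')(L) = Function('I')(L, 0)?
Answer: 11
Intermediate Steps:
Function('I')(K, a) = Add(1, Mul(4, a))
Function('W')(L) = 1 (Function('W')(L) = Add(1, Mul(4, 0)) = Add(1, 0) = 1)
Function('g')(F, M) = Add(1, Pow(M, 2))
Function('v')(U) = -11 (Function('v')(U) = Add(-6, Mul(Mul(5, -1), 1)) = Add(-6, Mul(-5, 1)) = Add(-6, -5) = -11)
Mul(-1, Function('v')(Function('g')(-20, 5))) = Mul(-1, -11) = 11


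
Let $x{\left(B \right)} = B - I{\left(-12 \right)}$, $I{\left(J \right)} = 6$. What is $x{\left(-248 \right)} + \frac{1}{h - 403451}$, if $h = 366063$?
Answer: $- \frac{9496553}{37388} \approx -254.0$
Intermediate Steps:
$x{\left(B \right)} = -6 + B$ ($x{\left(B \right)} = B - 6 = -6 + B$)
$x{\left(-248 \right)} + \frac{1}{h - 403451} = \left(-6 - 248\right) + \frac{1}{366063 - 403451} = -254 + \frac{1}{-37388} = -254 - \frac{1}{37388} = - \frac{9496553}{37388}$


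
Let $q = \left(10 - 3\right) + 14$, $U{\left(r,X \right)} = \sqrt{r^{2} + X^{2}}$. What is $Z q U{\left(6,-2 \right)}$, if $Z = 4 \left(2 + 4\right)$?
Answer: $1008 \sqrt{10} \approx 3187.6$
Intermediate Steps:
$U{\left(r,X \right)} = \sqrt{X^{2} + r^{2}}$
$q = 21$ ($q = 7 + 14 = 21$)
$Z = 24$ ($Z = 4 \cdot 6 = 24$)
$Z q U{\left(6,-2 \right)} = 24 \cdot 21 \sqrt{\left(-2\right)^{2} + 6^{2}} = 504 \sqrt{4 + 36} = 504 \sqrt{40} = 504 \cdot 2 \sqrt{10} = 1008 \sqrt{10}$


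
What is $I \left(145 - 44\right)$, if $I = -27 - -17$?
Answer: $-1010$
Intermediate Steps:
$I = -10$ ($I = -27 + 17 = -10$)
$I \left(145 - 44\right) = - 10 \left(145 - 44\right) = \left(-10\right) 101 = -1010$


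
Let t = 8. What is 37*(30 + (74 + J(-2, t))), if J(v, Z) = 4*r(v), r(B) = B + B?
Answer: 3256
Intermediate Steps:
r(B) = 2*B
J(v, Z) = 8*v (J(v, Z) = 4*(2*v) = 8*v)
37*(30 + (74 + J(-2, t))) = 37*(30 + (74 + 8*(-2))) = 37*(30 + (74 - 16)) = 37*(30 + 58) = 37*88 = 3256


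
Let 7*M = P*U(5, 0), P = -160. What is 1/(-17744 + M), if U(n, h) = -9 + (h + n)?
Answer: -7/123568 ≈ -5.6649e-5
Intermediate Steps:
U(n, h) = -9 + h + n
M = 640/7 (M = (-160*(-9 + 0 + 5))/7 = (-160*(-4))/7 = (⅐)*640 = 640/7 ≈ 91.429)
1/(-17744 + M) = 1/(-17744 + 640/7) = 1/(-123568/7) = -7/123568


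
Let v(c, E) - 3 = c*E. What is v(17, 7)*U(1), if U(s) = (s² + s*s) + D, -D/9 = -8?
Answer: 9028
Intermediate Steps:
D = 72 (D = -9*(-8) = 72)
U(s) = 72 + 2*s² (U(s) = (s² + s*s) + 72 = (s² + s²) + 72 = 2*s² + 72 = 72 + 2*s²)
v(c, E) = 3 + E*c (v(c, E) = 3 + c*E = 3 + E*c)
v(17, 7)*U(1) = (3 + 7*17)*(72 + 2*1²) = (3 + 119)*(72 + 2*1) = 122*(72 + 2) = 122*74 = 9028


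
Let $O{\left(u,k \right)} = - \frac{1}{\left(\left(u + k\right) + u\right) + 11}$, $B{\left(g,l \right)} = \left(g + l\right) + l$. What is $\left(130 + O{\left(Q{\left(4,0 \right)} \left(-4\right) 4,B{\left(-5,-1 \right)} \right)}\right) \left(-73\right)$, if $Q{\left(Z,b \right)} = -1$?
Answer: $- \frac{341567}{36} \approx -9488.0$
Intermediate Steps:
$B{\left(g,l \right)} = g + 2 l$
$O{\left(u,k \right)} = - \frac{1}{11 + k + 2 u}$ ($O{\left(u,k \right)} = - \frac{1}{\left(\left(k + u\right) + u\right) + 11} = - \frac{1}{\left(k + 2 u\right) + 11} = - \frac{1}{11 + k + 2 u}$)
$\left(130 + O{\left(Q{\left(4,0 \right)} \left(-4\right) 4,B{\left(-5,-1 \right)} \right)}\right) \left(-73\right) = \left(130 - \frac{1}{11 + \left(-5 + 2 \left(-1\right)\right) + 2 \left(-1\right) \left(-4\right) 4}\right) \left(-73\right) = \left(130 - \frac{1}{11 - 7 + 2 \cdot 4 \cdot 4}\right) \left(-73\right) = \left(130 - \frac{1}{11 - 7 + 2 \cdot 16}\right) \left(-73\right) = \left(130 - \frac{1}{11 - 7 + 32}\right) \left(-73\right) = \left(130 - \frac{1}{36}\right) \left(-73\right) = \frac{4679}{36} \left(-73\right) = - \frac{341567}{36}$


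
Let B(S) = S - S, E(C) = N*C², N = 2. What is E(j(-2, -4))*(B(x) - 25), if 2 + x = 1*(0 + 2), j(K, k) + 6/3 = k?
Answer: -1800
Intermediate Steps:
j(K, k) = -2 + k
x = 0 (x = -2 + 1*(0 + 2) = -2 + 1*2 = -2 + 2 = 0)
E(C) = 2*C²
B(S) = 0
E(j(-2, -4))*(B(x) - 25) = (2*(-2 - 4)²)*(0 - 25) = (2*(-6)²)*(-25) = (2*36)*(-25) = 72*(-25) = -1800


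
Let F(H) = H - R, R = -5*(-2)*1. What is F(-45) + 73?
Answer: 18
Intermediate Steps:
R = 10 (R = 10*1 = 10)
F(H) = -10 + H (F(H) = H - 1*10 = H - 10 = -10 + H)
F(-45) + 73 = (-10 - 45) + 73 = -55 + 73 = 18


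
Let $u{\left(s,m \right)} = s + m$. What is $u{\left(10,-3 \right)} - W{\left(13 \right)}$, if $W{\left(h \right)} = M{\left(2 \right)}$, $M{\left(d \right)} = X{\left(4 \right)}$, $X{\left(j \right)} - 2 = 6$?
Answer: $-1$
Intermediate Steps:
$X{\left(j \right)} = 8$ ($X{\left(j \right)} = 2 + 6 = 8$)
$u{\left(s,m \right)} = m + s$
$M{\left(d \right)} = 8$
$W{\left(h \right)} = 8$
$u{\left(10,-3 \right)} - W{\left(13 \right)} = \left(-3 + 10\right) - 8 = 7 - 8 = -1$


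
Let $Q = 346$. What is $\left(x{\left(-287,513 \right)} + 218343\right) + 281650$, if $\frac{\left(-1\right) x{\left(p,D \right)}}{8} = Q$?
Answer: $497225$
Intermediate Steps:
$x{\left(p,D \right)} = -2768$ ($x{\left(p,D \right)} = \left(-8\right) 346 = -2768$)
$\left(x{\left(-287,513 \right)} + 218343\right) + 281650 = \left(-2768 + 218343\right) + 281650 = 215575 + 281650 = 497225$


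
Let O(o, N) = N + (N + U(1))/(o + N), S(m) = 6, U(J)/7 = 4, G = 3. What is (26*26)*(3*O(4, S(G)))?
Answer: 95316/5 ≈ 19063.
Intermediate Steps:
U(J) = 28 (U(J) = 7*4 = 28)
O(o, N) = N + (28 + N)/(N + o) (O(o, N) = N + (N + 28)/(o + N) = N + (28 + N)/(N + o))
(26*26)*(3*O(4, S(G))) = (26*26)*(3*((28 + 6 + 6² + 6*4)/(6 + 4))) = 676*(3*((28 + 6 + 36 + 24)/10)) = 676*(3*((⅒)*94)) = 676*(3*(47/5)) = 676*(141/5) = 95316/5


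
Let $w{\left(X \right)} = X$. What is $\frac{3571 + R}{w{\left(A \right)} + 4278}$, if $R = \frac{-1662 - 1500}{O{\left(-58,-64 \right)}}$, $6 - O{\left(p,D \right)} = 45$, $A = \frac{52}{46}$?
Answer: $\frac{1091971}{1279460} \approx 0.85346$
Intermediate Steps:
$A = \frac{26}{23}$ ($A = 52 \cdot \frac{1}{46} = \frac{26}{23} \approx 1.1304$)
$O{\left(p,D \right)} = -39$ ($O{\left(p,D \right)} = 6 - 45 = -39$)
$R = \frac{1054}{13}$ ($R = \frac{-1662 - 1500}{-39} = \left(-1662 - 1500\right) \left(- \frac{1}{39}\right) = \left(-3162\right) \left(- \frac{1}{39}\right) = \frac{1054}{13} \approx 81.077$)
$\frac{3571 + R}{w{\left(A \right)} + 4278} = \frac{3571 + \frac{1054}{13}}{\frac{26}{23} + 4278} = \frac{47477}{13 \cdot \frac{98420}{23}} = \frac{47477}{13} \cdot \frac{23}{98420} = \frac{1091971}{1279460}$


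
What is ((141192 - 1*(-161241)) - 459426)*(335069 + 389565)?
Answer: -113762465562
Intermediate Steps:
((141192 - 1*(-161241)) - 459426)*(335069 + 389565) = ((141192 + 161241) - 459426)*724634 = (302433 - 459426)*724634 = -156993*724634 = -113762465562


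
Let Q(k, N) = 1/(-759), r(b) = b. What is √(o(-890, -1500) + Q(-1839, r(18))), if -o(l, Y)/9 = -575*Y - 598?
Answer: I*√4468728295317/759 ≈ 2785.2*I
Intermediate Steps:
o(l, Y) = 5382 + 5175*Y (o(l, Y) = -9*(-575*Y - 598) = -9*(-598 - 575*Y) = 5382 + 5175*Y)
Q(k, N) = -1/759
√(o(-890, -1500) + Q(-1839, r(18))) = √((5382 + 5175*(-1500)) - 1/759) = √((5382 - 7762500) - 1/759) = √(-7757118 - 1/759) = √(-5887652563/759) = I*√4468728295317/759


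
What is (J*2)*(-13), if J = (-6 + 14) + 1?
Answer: -234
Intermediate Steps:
J = 9 (J = 8 + 1 = 9)
(J*2)*(-13) = (9*2)*(-13) = 18*(-13) = -234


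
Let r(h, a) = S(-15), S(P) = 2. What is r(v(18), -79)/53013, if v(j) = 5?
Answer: 2/53013 ≈ 3.7727e-5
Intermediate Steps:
r(h, a) = 2
r(v(18), -79)/53013 = 2/53013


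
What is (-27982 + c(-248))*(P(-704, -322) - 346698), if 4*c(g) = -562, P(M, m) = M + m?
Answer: 9778868190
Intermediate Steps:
c(g) = -281/2 (c(g) = (¼)*(-562) = -281/2)
(-27982 + c(-248))*(P(-704, -322) - 346698) = (-27982 - 281/2)*((-704 - 322) - 346698) = -56245*(-1026 - 346698)/2 = -56245/2*(-347724) = 9778868190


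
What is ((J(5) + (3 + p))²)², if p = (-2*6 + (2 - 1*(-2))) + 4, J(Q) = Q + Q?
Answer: 6561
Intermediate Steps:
J(Q) = 2*Q
p = -4 (p = (-12 + (2 + 2)) + 4 = (-12 + 4) + 4 = -8 + 4 = -4)
((J(5) + (3 + p))²)² = ((2*5 + (3 - 4))²)² = ((10 - 1)²)² = (9²)² = 81² = 6561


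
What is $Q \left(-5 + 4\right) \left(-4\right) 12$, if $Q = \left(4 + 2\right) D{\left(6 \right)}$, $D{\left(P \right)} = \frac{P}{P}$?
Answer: $288$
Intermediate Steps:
$D{\left(P \right)} = 1$
$Q = 6$ ($Q = \left(4 + 2\right) 1 = 6 \cdot 1 = 6$)
$Q \left(-5 + 4\right) \left(-4\right) 12 = 6 \left(-5 + 4\right) \left(-4\right) 12 = 6 \left(\left(-1\right) \left(-4\right)\right) 12 = 6 \cdot 4 \cdot 12 = 24 \cdot 12 = 288$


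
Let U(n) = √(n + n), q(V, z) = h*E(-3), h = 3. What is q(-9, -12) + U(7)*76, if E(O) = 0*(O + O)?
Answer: 76*√14 ≈ 284.37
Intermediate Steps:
E(O) = 0 (E(O) = 0*(2*O) = 0)
q(V, z) = 0 (q(V, z) = 3*0 = 0)
U(n) = √2*√n (U(n) = √(2*n) = √2*√n)
q(-9, -12) + U(7)*76 = 0 + (√2*√7)*76 = 0 + √14*76 = 0 + 76*√14 = 76*√14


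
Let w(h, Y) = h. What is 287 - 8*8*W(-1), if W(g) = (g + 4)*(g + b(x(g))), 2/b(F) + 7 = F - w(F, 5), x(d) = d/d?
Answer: 3737/7 ≈ 533.86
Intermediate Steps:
x(d) = 1
b(F) = -2/7 (b(F) = 2/(-7 + (F - F)) = 2/(-7 + 0) = 2/(-7) = 2*(-⅐) = -2/7)
W(g) = (4 + g)*(-2/7 + g) (W(g) = (g + 4)*(g - 2/7) = (4 + g)*(-2/7 + g))
287 - 8*8*W(-1) = 287 - 8*8*(-8/7 + (-1)² + (26/7)*(-1)) = 287 - 64*(-8/7 + 1 - 26/7) = 287 - 64*(-27)/7 = 287 - 1*(-1728/7) = 287 + 1728/7 = 3737/7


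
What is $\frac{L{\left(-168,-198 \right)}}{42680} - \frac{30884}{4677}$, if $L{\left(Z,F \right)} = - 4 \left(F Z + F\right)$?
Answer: $- \frac{22008271}{2268345} \approx -9.7023$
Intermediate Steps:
$L{\left(Z,F \right)} = - 4 F - 4 F Z$ ($L{\left(Z,F \right)} = - 4 \left(F + F Z\right) = - 4 F - 4 F Z$)
$\frac{L{\left(-168,-198 \right)}}{42680} - \frac{30884}{4677} = \frac{\left(-4\right) \left(-198\right) \left(1 - 168\right)}{42680} - \frac{30884}{4677} = \left(-4\right) \left(-198\right) \left(-167\right) \frac{1}{42680} - \frac{30884}{4677} = \left(-132264\right) \frac{1}{42680} - \frac{30884}{4677} = - \frac{1503}{485} - \frac{30884}{4677} = - \frac{22008271}{2268345}$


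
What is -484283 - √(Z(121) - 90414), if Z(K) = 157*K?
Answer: -484283 - I*√71417 ≈ -4.8428e+5 - 267.24*I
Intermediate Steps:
-484283 - √(Z(121) - 90414) = -484283 - √(157*121 - 90414) = -484283 - √(18997 - 90414) = -484283 - √(-71417) = -484283 - I*√71417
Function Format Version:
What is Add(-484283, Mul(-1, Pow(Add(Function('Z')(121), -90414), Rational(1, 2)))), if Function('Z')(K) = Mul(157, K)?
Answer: Add(-484283, Mul(-1, I, Pow(71417, Rational(1, 2)))) ≈ Add(-4.8428e+5, Mul(-267.24, I))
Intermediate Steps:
Add(-484283, Mul(-1, Pow(Add(Function('Z')(121), -90414), Rational(1, 2)))) = Add(-484283, Mul(-1, Pow(Add(Mul(157, 121), -90414), Rational(1, 2)))) = Add(-484283, Mul(-1, Pow(Add(18997, -90414), Rational(1, 2)))) = Add(-484283, Mul(-1, Pow(-71417, Rational(1, 2)))) = Add(-484283, Mul(-1, Mul(I, Pow(71417, Rational(1, 2))))) = Add(-484283, Mul(-1, I, Pow(71417, Rational(1, 2))))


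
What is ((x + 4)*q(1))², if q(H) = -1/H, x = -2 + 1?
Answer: 9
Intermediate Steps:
x = -1
((x + 4)*q(1))² = ((-1 + 4)*(-1/1))² = (3*(-1*1))² = (3*(-1))² = (-3)² = 9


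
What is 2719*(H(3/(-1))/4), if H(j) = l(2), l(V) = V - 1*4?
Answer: -2719/2 ≈ -1359.5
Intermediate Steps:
l(V) = -4 + V (l(V) = V - 4 = -4 + V)
H(j) = -2 (H(j) = -4 + 2 = -2)
2719*(H(3/(-1))/4) = 2719*(-2/4) = 2719*(-2*¼) = 2719*(-½) = -2719/2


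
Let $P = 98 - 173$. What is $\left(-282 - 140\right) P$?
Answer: $31650$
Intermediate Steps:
$P = -75$ ($P = 98 - 173 = -75$)
$\left(-282 - 140\right) P = \left(-282 - 140\right) \left(-75\right) = \left(-422\right) \left(-75\right) = 31650$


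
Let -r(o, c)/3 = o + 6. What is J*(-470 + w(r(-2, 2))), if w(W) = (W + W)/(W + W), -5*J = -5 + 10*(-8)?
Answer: -7973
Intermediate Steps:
J = 17 (J = -(-5 + 10*(-8))/5 = -(-5 - 80)/5 = -⅕*(-85) = 17)
r(o, c) = -18 - 3*o (r(o, c) = -3*(o + 6) = -3*(6 + o) = -18 - 3*o)
w(W) = 1 (w(W) = (2*W)/((2*W)) = (2*W)*(1/(2*W)) = 1)
J*(-470 + w(r(-2, 2))) = 17*(-470 + 1) = 17*(-469) = -7973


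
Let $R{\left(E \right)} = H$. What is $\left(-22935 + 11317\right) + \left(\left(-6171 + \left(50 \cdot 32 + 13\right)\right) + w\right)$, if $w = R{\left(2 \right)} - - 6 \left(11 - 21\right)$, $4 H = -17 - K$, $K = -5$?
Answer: $-16239$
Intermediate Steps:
$H = -3$ ($H = \frac{-17 - -5}{4} = \frac{-17 + 5}{4} = \frac{1}{4} \left(-12\right) = -3$)
$R{\left(E \right)} = -3$
$w = -63$ ($w = -3 - - 6 \left(11 - 21\right) = -3 - \left(-6\right) \left(-10\right) = -3 - 60 = -63$)
$\left(-22935 + 11317\right) + \left(\left(-6171 + \left(50 \cdot 32 + 13\right)\right) + w\right) = \left(-22935 + 11317\right) + \left(\left(-6171 + \left(50 \cdot 32 + 13\right)\right) - 63\right) = -11618 + \left(\left(-6171 + \left(1600 + 13\right)\right) - 63\right) = -11618 + \left(\left(-6171 + 1613\right) - 63\right) = -11618 - 4621 = -16239$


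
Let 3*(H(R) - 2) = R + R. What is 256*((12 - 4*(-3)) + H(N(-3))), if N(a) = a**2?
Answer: 8192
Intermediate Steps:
H(R) = 2 + 2*R/3 (H(R) = 2 + (R + R)/3 = 2 + (2*R)/3 = 2 + 2*R/3)
256*((12 - 4*(-3)) + H(N(-3))) = 256*((12 - 4*(-3)) + (2 + (2/3)*(-3)**2)) = 256*((12 + 12) + (2 + (2/3)*9)) = 256*(24 + (2 + 6)) = 256*(24 + 8) = 256*32 = 8192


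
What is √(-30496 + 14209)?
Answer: I*√16287 ≈ 127.62*I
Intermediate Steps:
√(-30496 + 14209) = √(-16287) = I*√16287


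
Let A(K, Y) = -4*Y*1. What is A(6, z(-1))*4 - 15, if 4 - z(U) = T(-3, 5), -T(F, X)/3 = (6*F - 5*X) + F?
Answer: 2129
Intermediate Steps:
T(F, X) = -21*F + 15*X (T(F, X) = -3*((6*F - 5*X) + F) = -3*((-5*X + 6*F) + F) = -3*(-5*X + 7*F) = -21*F + 15*X)
z(U) = -134 (z(U) = 4 - (-21*(-3) + 15*5) = 4 - (63 + 75) = 4 - 1*138 = 4 - 138 = -134)
A(K, Y) = -4*Y
A(6, z(-1))*4 - 15 = -4*(-134)*4 - 15 = 536*4 - 15 = 2144 - 15 = 2129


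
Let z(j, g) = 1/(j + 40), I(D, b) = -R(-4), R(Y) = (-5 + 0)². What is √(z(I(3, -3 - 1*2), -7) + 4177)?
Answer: 8*√14685/15 ≈ 64.630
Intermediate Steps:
R(Y) = 25 (R(Y) = (-5)² = 25)
I(D, b) = -25 (I(D, b) = -1*25 = -25)
z(j, g) = 1/(40 + j)
√(z(I(3, -3 - 1*2), -7) + 4177) = √(1/(40 - 25) + 4177) = √(1/15 + 4177) = √(62656/15) = 8*√14685/15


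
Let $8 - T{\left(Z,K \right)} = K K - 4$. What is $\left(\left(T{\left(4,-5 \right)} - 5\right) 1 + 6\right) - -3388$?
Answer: $3376$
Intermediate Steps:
$T{\left(Z,K \right)} = 12 - K^{2}$ ($T{\left(Z,K \right)} = 8 - \left(K K - 4\right) = 8 - \left(K^{2} - 4\right) = 8 - \left(-4 + K^{2}\right) = 12 - K^{2}$)
$\left(\left(T{\left(4,-5 \right)} - 5\right) 1 + 6\right) - -3388 = \left(\left(\left(12 - \left(-5\right)^{2}\right) - 5\right) 1 + 6\right) - -3388 = \left(\left(\left(12 - 25\right) - 5\right) 1 + 6\right) + 3388 = \left(\left(-13 - 5\right) 1 + 6\right) + 3388 = \left(\left(-18\right) 1 + 6\right) + 3388 = \left(-18 + 6\right) + 3388 = -12 + 3388 = 3376$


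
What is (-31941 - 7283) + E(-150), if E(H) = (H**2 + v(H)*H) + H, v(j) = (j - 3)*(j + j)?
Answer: -6901874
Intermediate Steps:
v(j) = 2*j*(-3 + j) (v(j) = (-3 + j)*(2*j) = 2*j*(-3 + j))
E(H) = H + H**2 + 2*H**2*(-3 + H) (E(H) = (H**2 + (2*H*(-3 + H))*H) + H = (H**2 + 2*H**2*(-3 + H)) + H = H + H**2 + 2*H**2*(-3 + H))
(-31941 - 7283) + E(-150) = (-31941 - 7283) - 150*(1 - 150 + 2*(-150)*(-3 - 150)) = -39224 - 150*(1 - 150 + 2*(-150)*(-153)) = -39224 - 150*(1 - 150 + 45900) = -39224 - 150*45751 = -39224 - 6862650 = -6901874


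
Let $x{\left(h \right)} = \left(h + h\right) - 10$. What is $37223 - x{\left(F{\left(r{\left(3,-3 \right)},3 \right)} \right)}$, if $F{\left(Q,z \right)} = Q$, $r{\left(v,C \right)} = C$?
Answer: $37239$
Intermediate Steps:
$x{\left(h \right)} = -10 + 2 h$ ($x{\left(h \right)} = 2 h - 10 = -10 + 2 h$)
$37223 - x{\left(F{\left(r{\left(3,-3 \right)},3 \right)} \right)} = 37223 - \left(-10 + 2 \left(-3\right)\right) = 37223 - \left(-10 - 6\right) = 37223 - -16 = 37223 + 16 = 37239$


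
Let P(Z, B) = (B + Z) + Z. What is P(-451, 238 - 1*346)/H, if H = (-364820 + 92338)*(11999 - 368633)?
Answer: -505/48588172794 ≈ -1.0393e-8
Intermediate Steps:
H = 97176345588 (H = -272482*(-356634) = 97176345588)
P(Z, B) = B + 2*Z
P(-451, 238 - 1*346)/H = ((238 - 1*346) + 2*(-451))/97176345588 = ((238 - 346) - 902)*(1/97176345588) = (-108 - 902)*(1/97176345588) = -1010*1/97176345588 = -505/48588172794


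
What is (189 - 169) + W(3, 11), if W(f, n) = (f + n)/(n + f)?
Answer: 21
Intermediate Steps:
W(f, n) = 1 (W(f, n) = (f + n)/(f + n) = 1)
(189 - 169) + W(3, 11) = (189 - 169) + 1 = 20 + 1 = 21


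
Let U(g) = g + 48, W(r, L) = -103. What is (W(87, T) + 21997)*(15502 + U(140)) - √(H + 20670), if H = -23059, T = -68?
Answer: 343516860 - I*√2389 ≈ 3.4352e+8 - 48.877*I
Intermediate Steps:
U(g) = 48 + g
(W(87, T) + 21997)*(15502 + U(140)) - √(H + 20670) = (-103 + 21997)*(15502 + (48 + 140)) - √(-23059 + 20670) = 21894*(15502 + 188) - √(-2389) = 21894*15690 - I*√2389 = 343516860 - I*√2389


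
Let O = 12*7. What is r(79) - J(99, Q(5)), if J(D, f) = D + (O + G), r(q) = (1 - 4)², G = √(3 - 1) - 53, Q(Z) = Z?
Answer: -121 - √2 ≈ -122.41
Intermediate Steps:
O = 84
G = -53 + √2 (G = √2 - 53 = -53 + √2 ≈ -51.586)
r(q) = 9 (r(q) = (-3)² = 9)
J(D, f) = 31 + D + √2 (J(D, f) = D + (84 + (-53 + √2)) = D + (31 + √2) = 31 + D + √2)
r(79) - J(99, Q(5)) = 9 - (31 + 99 + √2) = 9 - (130 + √2) = 9 + (-130 - √2) = -121 - √2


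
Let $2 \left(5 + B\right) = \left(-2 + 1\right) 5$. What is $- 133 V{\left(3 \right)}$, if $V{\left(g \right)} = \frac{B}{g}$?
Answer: $\frac{665}{2} \approx 332.5$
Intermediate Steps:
$B = - \frac{15}{2}$ ($B = -5 + \frac{\left(-2 + 1\right) 5}{2} = -5 + \frac{\left(-1\right) 5}{2} = -5 + \frac{1}{2} \left(-5\right) = -5 - \frac{5}{2} = - \frac{15}{2} \approx -7.5$)
$V{\left(g \right)} = - \frac{15}{2 g}$
$- 133 V{\left(3 \right)} = - 133 \left(- \frac{15}{2 \cdot 3}\right) = - 133 \left(\left(- \frac{15}{2}\right) \frac{1}{3}\right) = \left(-133\right) \left(- \frac{5}{2}\right) = \frac{665}{2}$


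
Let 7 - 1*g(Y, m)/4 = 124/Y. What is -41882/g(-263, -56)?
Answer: -5507483/3930 ≈ -1401.4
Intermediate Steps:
g(Y, m) = 28 - 496/Y
-41882/g(-263, -56) = -41882/(28 - 496/(-263)) = -41882/(28 - 496*(-1/263)) = -41882/(28 + 496/263) = -41882/7860/263 = -41882*263/7860 = -5507483/3930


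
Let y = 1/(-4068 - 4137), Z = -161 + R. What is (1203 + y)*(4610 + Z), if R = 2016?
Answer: 4254234634/547 ≈ 7.7774e+6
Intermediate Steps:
Z = 1855 (Z = -161 + 2016 = 1855)
y = -1/8205 (y = 1/(-8205) = -1/8205 ≈ -0.00012188)
(1203 + y)*(4610 + Z) = (1203 - 1/8205)*(4610 + 1855) = (9870614/8205)*6465 = 4254234634/547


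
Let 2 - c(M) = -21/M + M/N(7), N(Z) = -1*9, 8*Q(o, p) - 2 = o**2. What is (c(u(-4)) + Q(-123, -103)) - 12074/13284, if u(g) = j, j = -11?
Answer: 552154309/292248 ≈ 1889.3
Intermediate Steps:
Q(o, p) = 1/4 + o**2/8
u(g) = -11
N(Z) = -9
c(M) = 2 + 21/M + M/9 (c(M) = 2 - (-21/M + M/(-9)) = 2 - (-21/M + M*(-1/9)) = 2 - (-21/M - M/9) = 2 + (21/M + M/9) = 2 + 21/M + M/9)
(c(u(-4)) + Q(-123, -103)) - 12074/13284 = ((2 + 21/(-11) + (1/9)*(-11)) + (1/4 + (1/8)*(-123)**2)) - 12074/13284 = ((2 + 21*(-1/11) - 11/9) + (1/4 + (1/8)*15129)) - 12074*1/13284 = ((2 - 21/11 - 11/9) + (1/4 + 15129/8)) - 6037/6642 = (-112/99 + 15131/8) - 6037/6642 = 1497073/792 - 6037/6642 = 552154309/292248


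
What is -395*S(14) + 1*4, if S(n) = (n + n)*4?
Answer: -44236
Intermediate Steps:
S(n) = 8*n (S(n) = (2*n)*4 = 8*n)
-395*S(14) + 1*4 = -3160*14 + 1*4 = -395*112 + 4 = -44240 + 4 = -44236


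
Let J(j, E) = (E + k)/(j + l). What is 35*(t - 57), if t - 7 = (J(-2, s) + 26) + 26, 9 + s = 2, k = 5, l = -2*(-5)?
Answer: 245/4 ≈ 61.250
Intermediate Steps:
l = 10
s = -7 (s = -9 + 2 = -7)
J(j, E) = (5 + E)/(10 + j) (J(j, E) = (E + 5)/(j + 10) = (5 + E)/(10 + j))
t = 235/4 (t = 7 + (((5 - 7)/(10 - 2) + 26) + 26) = 7 + ((-2/8 + 26) + 26) = 7 + (((⅛)*(-2) + 26) + 26) = 7 + ((-¼ + 26) + 26) = 7 + (103/4 + 26) = 7 + 207/4 = 235/4 ≈ 58.750)
35*(t - 57) = 35*(235/4 - 57) = 35*(7/4) = 245/4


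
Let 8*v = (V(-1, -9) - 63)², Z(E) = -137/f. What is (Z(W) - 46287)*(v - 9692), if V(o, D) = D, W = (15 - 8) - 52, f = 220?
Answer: 23024389297/55 ≈ 4.1863e+8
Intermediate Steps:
W = -45 (W = 7 - 52 = -45)
Z(E) = -137/220
v = 648 (v = (-9 - 63)²/8 = (⅛)*(-72)² = (⅛)*5184 = 648)
(Z(W) - 46287)*(v - 9692) = (-137/220 - 46287)*(648 - 9692) = -10183277/220*(-9044) = 23024389297/55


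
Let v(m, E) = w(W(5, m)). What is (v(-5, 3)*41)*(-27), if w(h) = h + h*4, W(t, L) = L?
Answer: 27675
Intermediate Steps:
w(h) = 5*h (w(h) = h + 4*h = 5*h)
v(m, E) = 5*m
(v(-5, 3)*41)*(-27) = ((5*(-5))*41)*(-27) = -25*41*(-27) = -1025*(-27) = 27675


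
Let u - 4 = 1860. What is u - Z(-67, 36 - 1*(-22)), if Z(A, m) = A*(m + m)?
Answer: 9636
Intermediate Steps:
u = 1864 (u = 4 + 1860 = 1864)
Z(A, m) = 2*A*m (Z(A, m) = A*(2*m) = 2*A*m)
u - Z(-67, 36 - 1*(-22)) = 1864 - 2*(-67)*(36 - 1*(-22)) = 1864 - 2*(-67)*(36 + 22) = 1864 - 2*(-67)*58 = 1864 - 1*(-7772) = 1864 + 7772 = 9636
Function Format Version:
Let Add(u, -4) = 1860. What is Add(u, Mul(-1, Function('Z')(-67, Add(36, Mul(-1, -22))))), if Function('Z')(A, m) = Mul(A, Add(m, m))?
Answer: 9636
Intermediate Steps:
u = 1864 (u = Add(4, 1860) = 1864)
Function('Z')(A, m) = Mul(2, A, m) (Function('Z')(A, m) = Mul(A, Mul(2, m)) = Mul(2, A, m))
Add(u, Mul(-1, Function('Z')(-67, Add(36, Mul(-1, -22))))) = Add(1864, Mul(-1, Mul(2, -67, Add(36, Mul(-1, -22))))) = Add(1864, Mul(-1, Mul(2, -67, Add(36, 22)))) = Add(1864, Mul(-1, Mul(2, -67, 58))) = Add(1864, Mul(-1, -7772)) = Add(1864, 7772) = 9636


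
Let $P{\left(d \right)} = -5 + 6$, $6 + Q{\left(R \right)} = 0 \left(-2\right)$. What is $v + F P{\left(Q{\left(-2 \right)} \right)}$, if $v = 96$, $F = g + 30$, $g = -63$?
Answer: $63$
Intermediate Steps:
$Q{\left(R \right)} = -6$ ($Q{\left(R \right)} = -6 + 0 \left(-2\right) = -6 + 0 = -6$)
$P{\left(d \right)} = 1$
$F = -33$ ($F = -63 + 30 = -33$)
$v + F P{\left(Q{\left(-2 \right)} \right)} = 96 - 33 = 63$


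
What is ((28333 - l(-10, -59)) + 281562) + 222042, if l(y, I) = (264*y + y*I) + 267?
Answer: 533720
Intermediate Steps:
l(y, I) = 267 + 264*y + I*y (l(y, I) = (264*y + I*y) + 267 = 267 + 264*y + I*y)
((28333 - l(-10, -59)) + 281562) + 222042 = ((28333 - (267 + 264*(-10) - 59*(-10))) + 281562) + 222042 = ((28333 - (267 - 2640 + 590)) + 281562) + 222042 = ((28333 - 1*(-1783)) + 281562) + 222042 = ((28333 + 1783) + 281562) + 222042 = (30116 + 281562) + 222042 = 311678 + 222042 = 533720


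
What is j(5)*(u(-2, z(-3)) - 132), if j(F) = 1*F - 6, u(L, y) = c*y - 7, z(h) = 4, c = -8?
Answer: 171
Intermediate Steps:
u(L, y) = -7 - 8*y (u(L, y) = -8*y - 7 = -7 - 8*y)
j(F) = -6 + F (j(F) = F - 6 = -6 + F)
j(5)*(u(-2, z(-3)) - 132) = (-6 + 5)*((-7 - 8*4) - 132) = -((-7 - 32) - 132) = -(-39 - 132) = -1*(-171) = 171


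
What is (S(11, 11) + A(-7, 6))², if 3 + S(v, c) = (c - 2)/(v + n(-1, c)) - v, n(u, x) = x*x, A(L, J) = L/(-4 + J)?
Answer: 588289/1936 ≈ 303.87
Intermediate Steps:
n(u, x) = x²
S(v, c) = -3 - v + (-2 + c)/(v + c²) (S(v, c) = -3 + ((c - 2)/(v + c²) - v) = -3 + ((-2 + c)/(v + c²) - v) = -3 + (-v + (-2 + c)/(v + c²)) = -3 - v + (-2 + c)/(v + c²))
(S(11, 11) + A(-7, 6))² = ((-2 + 11 - 1*11² - 3*11 - 3*11² - 1*11*11²)/(11 + 11²) - 7/(-4 + 6))² = ((-2 + 11 - 1*121 - 33 - 3*121 - 1*11*121)/(11 + 121) - 7/2)² = ((-2 + 11 - 121 - 33 - 363 - 1331)/132 - 7*½)² = ((1/132)*(-1839) - 7/2)² = (-613/44 - 7/2)² = (-767/44)² = 588289/1936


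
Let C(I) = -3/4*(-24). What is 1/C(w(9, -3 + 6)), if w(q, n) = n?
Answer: 1/18 ≈ 0.055556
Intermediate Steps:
C(I) = 18 (C(I) = -3*1/4*(-24) = -3/4*(-24) = 18)
1/C(w(9, -3 + 6)) = 1/18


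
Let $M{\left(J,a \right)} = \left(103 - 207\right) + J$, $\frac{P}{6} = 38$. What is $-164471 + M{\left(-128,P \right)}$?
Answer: $-164703$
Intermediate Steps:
$P = 228$ ($P = 6 \cdot 38 = 228$)
$M{\left(J,a \right)} = -104 + J$
$-164471 + M{\left(-128,P \right)} = -164471 - 232 = -164703$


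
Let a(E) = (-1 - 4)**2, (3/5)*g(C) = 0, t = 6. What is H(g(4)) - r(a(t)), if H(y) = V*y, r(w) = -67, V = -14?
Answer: 67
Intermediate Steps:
g(C) = 0 (g(C) = (5/3)*0 = 0)
a(E) = 25 (a(E) = (-5)**2 = 25)
H(y) = -14*y
H(g(4)) - r(a(t)) = -14*0 - 1*(-67) = 0 + 67 = 67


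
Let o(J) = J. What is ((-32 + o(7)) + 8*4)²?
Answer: 49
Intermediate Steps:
((-32 + o(7)) + 8*4)² = ((-32 + 7) + 8*4)² = (-25 + 32)² = 7² = 49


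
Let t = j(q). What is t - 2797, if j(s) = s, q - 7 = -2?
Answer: -2792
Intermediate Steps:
q = 5 (q = 7 - 2 = 5)
t = 5
t - 2797 = 5 - 2797 = -2792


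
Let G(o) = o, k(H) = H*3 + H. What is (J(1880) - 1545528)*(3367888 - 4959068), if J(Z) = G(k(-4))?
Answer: 2459238701920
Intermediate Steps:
k(H) = 4*H (k(H) = 3*H + H = 4*H)
J(Z) = -16 (J(Z) = 4*(-4) = -16)
(J(1880) - 1545528)*(3367888 - 4959068) = (-16 - 1545528)*(3367888 - 4959068) = -1545544*(-1591180) = 2459238701920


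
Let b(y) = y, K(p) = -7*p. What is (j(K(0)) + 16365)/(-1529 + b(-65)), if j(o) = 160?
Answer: -16525/1594 ≈ -10.367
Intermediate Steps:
(j(K(0)) + 16365)/(-1529 + b(-65)) = (160 + 16365)/(-1529 - 65) = 16525/(-1594) = 16525*(-1/1594) = -16525/1594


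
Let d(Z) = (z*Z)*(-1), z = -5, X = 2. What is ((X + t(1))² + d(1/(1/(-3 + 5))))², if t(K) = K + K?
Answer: 676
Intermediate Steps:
d(Z) = 5*Z (d(Z) = -5*Z*(-1) = 5*Z)
t(K) = 2*K
((X + t(1))² + d(1/(1/(-3 + 5))))² = ((2 + 2*1)² + 5/(1/(-3 + 5)))² = ((2 + 2)² + 5/(1/2))² = (4² + 5/(½))² = (16 + 5*2)² = (16 + 10)² = 26² = 676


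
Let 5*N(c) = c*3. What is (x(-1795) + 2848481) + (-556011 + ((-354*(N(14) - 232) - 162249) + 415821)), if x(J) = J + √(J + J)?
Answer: 13117007/5 + I*√3590 ≈ 2.6234e+6 + 59.917*I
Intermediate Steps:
N(c) = 3*c/5 (N(c) = (c*3)/5 = (3*c)/5 = 3*c/5)
x(J) = J + √2*√J (x(J) = J + √(2*J) = J + √2*√J)
(x(-1795) + 2848481) + (-556011 + ((-354*(N(14) - 232) - 162249) + 415821)) = ((-1795 + √2*√(-1795)) + 2848481) + (-556011 + ((-354*((⅗)*14 - 232) - 162249) + 415821)) = ((-1795 + √2*(I*√1795)) + 2848481) + (-556011 + ((-354*(42/5 - 232) - 162249) + 415821)) = ((-1795 + I*√3590) + 2848481) + (-556011 + ((-354*(-1118/5) - 162249) + 415821)) = (2846686 + I*√3590) + (-556011 + ((395772/5 - 162249) + 415821)) = (2846686 + I*√3590) + (-556011 + (-415473/5 + 415821)) = (2846686 + I*√3590) + (-556011 + 1663632/5) = (2846686 + I*√3590) - 1116423/5 = 13117007/5 + I*√3590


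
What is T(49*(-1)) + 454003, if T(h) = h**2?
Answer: 456404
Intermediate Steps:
T(49*(-1)) + 454003 = (49*(-1))**2 + 454003 = (-49)**2 + 454003 = 2401 + 454003 = 456404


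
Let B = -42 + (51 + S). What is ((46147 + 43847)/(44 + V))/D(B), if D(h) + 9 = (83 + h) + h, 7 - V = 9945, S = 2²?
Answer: -14999/164900 ≈ -0.090958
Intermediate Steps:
S = 4
V = -9938 (V = 7 - 1*9945 = 7 - 9945 = -9938)
B = 13 (B = -42 + (51 + 4) = -42 + 55 = 13)
D(h) = 74 + 2*h (D(h) = -9 + ((83 + h) + h) = -9 + (83 + 2*h) = 74 + 2*h)
((46147 + 43847)/(44 + V))/D(B) = ((46147 + 43847)/(44 - 9938))/(74 + 2*13) = (89994/(-9894))/(74 + 26) = (89994*(-1/9894))/100 = -14999/1649*1/100 = -14999/164900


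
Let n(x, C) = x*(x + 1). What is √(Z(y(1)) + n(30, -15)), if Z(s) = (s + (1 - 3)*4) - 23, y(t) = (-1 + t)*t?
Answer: √899 ≈ 29.983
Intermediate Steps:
y(t) = t*(-1 + t)
n(x, C) = x*(1 + x)
Z(s) = -31 + s (Z(s) = (s - 2*4) - 23 = (s - 8) - 23 = (-8 + s) - 23 = -31 + s)
√(Z(y(1)) + n(30, -15)) = √((-31 + 1*(-1 + 1)) + 30*(1 + 30)) = √((-31 + 1*0) + 30*31) = √((-31 + 0) + 930) = √(-31 + 930) = √899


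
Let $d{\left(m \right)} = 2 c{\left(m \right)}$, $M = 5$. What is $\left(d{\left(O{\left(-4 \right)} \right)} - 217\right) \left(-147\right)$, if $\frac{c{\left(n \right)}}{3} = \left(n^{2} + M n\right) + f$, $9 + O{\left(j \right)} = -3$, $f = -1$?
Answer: $-41307$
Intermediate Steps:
$O{\left(j \right)} = -12$ ($O{\left(j \right)} = -9 - 3 = -12$)
$c{\left(n \right)} = -3 + 3 n^{2} + 15 n$ ($c{\left(n \right)} = 3 \left(\left(n^{2} + 5 n\right) - 1\right) = 3 \left(-1 + n^{2} + 5 n\right) = -3 + 3 n^{2} + 15 n$)
$d{\left(m \right)} = -6 + 6 m^{2} + 30 m$ ($d{\left(m \right)} = 2 \left(-3 + 3 m^{2} + 15 m\right) = -6 + 6 m^{2} + 30 m$)
$\left(d{\left(O{\left(-4 \right)} \right)} - 217\right) \left(-147\right) = \left(\left(-6 + 6 \left(-12\right)^{2} + 30 \left(-12\right)\right) - 217\right) \left(-147\right) = \left(\left(-6 + 6 \cdot 144 - 360\right) - 217\right) \left(-147\right) = \left(\left(-6 + 864 - 360\right) - 217\right) \left(-147\right) = \left(498 - 217\right) \left(-147\right) = 281 \left(-147\right) = -41307$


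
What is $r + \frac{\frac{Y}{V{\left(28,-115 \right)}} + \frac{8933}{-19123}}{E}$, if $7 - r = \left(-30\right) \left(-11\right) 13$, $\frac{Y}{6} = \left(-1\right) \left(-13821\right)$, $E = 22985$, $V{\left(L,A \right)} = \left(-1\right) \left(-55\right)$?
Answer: $- \frac{103539162439992}{24174818525} \approx -4282.9$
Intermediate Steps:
$V{\left(L,A \right)} = 55$
$Y = 82926$ ($Y = 6 \left(\left(-1\right) \left(-13821\right)\right) = 6 \cdot 13821 = 82926$)
$r = -4283$ ($r = 7 - \left(-30\right) \left(-11\right) 13 = 7 - 330 \cdot 13 = 7 - 4290 = -4283$)
$r + \frac{\frac{Y}{V{\left(28,-115 \right)}} + \frac{8933}{-19123}}{E} = -4283 + \frac{\frac{82926}{55} + \frac{8933}{-19123}}{22985} = -4283 + \left(82926 \cdot \frac{1}{55} + 8933 \left(- \frac{1}{19123}\right)\right) \frac{1}{22985} = -4283 + \left(\frac{82926}{55} - \frac{8933}{19123}\right) \frac{1}{22985} = -4283 + \frac{1585302583}{1051765} \cdot \frac{1}{22985} = -4283 + \frac{1585302583}{24174818525} = - \frac{103539162439992}{24174818525}$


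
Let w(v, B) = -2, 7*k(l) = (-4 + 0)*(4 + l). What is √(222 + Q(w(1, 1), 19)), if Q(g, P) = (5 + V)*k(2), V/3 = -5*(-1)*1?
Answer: √7518/7 ≈ 12.387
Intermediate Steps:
k(l) = -16/7 - 4*l/7 (k(l) = ((-4 + 0)*(4 + l))/7 = (-4*(4 + l))/7 = (-16 - 4*l)/7 = -16/7 - 4*l/7)
V = 15 (V = 3*(-5*(-1)*1) = 3*(5*1) = 3*5 = 15)
Q(g, P) = -480/7 (Q(g, P) = (5 + 15)*(-16/7 - 4/7*2) = 20*(-16/7 - 8/7) = 20*(-24/7) = -480/7)
√(222 + Q(w(1, 1), 19)) = √(222 - 480/7) = √(1074/7) = √7518/7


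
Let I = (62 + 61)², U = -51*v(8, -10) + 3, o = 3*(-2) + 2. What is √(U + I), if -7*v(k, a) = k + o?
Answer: 12*√5159/7 ≈ 123.13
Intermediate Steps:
o = -4 (o = -6 + 2 = -4)
v(k, a) = 4/7 - k/7 (v(k, a) = -(k - 4)/7 = -(-4 + k)/7 = 4/7 - k/7)
U = 225/7 (U = -51*(4/7 - ⅐*8) + 3 = -51*(4/7 - 8/7) + 3 = -51*(-4/7) + 3 = 204/7 + 3 = 225/7 ≈ 32.143)
I = 15129 (I = 123² = 15129)
√(U + I) = √(225/7 + 15129) = √(106128/7) = 12*√5159/7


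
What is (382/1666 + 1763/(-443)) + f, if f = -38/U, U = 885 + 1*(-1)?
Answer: -36395549/9594494 ≈ -3.7934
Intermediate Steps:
U = 884 (U = 885 - 1 = 884)
f = -19/442 (f = -38/884 = -38*1/884 = -19/442 ≈ -0.042986)
(382/1666 + 1763/(-443)) + f = (382/1666 + 1763/(-443)) - 19/442 = (382*(1/1666) + 1763*(-1/443)) - 19/442 = (191/833 - 1763/443) - 19/442 = -1383966/369019 - 19/442 = -36395549/9594494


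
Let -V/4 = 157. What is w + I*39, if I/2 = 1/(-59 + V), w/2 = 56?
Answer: 25622/229 ≈ 111.89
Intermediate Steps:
V = -628 (V = -4*157 = -628)
w = 112 (w = 2*56 = 112)
I = -2/687 (I = 2/(-59 - 628) = 2/(-687) = 2*(-1/687) = -2/687 ≈ -0.0029112)
w + I*39 = 112 - 2/687*39 = 112 - 26/229 = 25622/229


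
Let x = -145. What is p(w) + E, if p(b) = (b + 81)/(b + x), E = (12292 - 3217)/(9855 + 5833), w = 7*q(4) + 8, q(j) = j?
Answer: -846321/1709992 ≈ -0.49493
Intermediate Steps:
w = 36 (w = 7*4 + 8 = 28 + 8 = 36)
E = 9075/15688 ≈ 0.57847
p(b) = (81 + b)/(-145 + b) (p(b) = (b + 81)/(b - 145) = (81 + b)/(-145 + b))
p(w) + E = (81 + 36)/(-145 + 36) + 9075/15688 = 117/(-109) + 9075/15688 = -1/109*117 + 9075/15688 = -117/109 + 9075/15688 = -846321/1709992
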